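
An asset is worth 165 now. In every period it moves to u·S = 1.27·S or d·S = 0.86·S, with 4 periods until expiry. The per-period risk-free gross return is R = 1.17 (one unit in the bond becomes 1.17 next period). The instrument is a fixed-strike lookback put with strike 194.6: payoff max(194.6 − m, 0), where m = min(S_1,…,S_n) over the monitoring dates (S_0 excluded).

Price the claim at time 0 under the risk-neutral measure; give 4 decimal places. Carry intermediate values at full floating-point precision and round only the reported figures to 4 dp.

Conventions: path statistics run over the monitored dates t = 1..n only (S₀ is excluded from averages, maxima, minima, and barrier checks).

price = 9.8490

No-arbitrage gives p* = (R−d)/(u−d) = 0.7561: enumerate every path, weight its payoff by its p*-probability, and discount by R^4.
Enumerate all 2^4 = 16 price paths (U = up ×1.27, D = down ×0.86); each path with k up-moves has probability p*^k·(1−p*)^(4−k).
DDDD: m=90.2563, payoff=104.3437, prob=0.003539
UDDD: m=133.2855, payoff=61.3145, prob=0.010970
DUDD: m=133.2855, payoff=61.3145, prob=0.010970
UUDD: m=196.8286, payoff=0.0000, prob=0.034009
DDUD: m=122.0340, payoff=72.5660, prob=0.010970
UDUD: m=180.2130, payoff=14.3870, prob=0.034009
DUUD: m=141.9000, payoff=52.7000, prob=0.034009
UUUD: m=209.5500, payoff=0.0000, prob=0.105426
DDDU: m=104.9492, payoff=89.6508, prob=0.010970
UDDU: m=154.9832, payoff=39.6168, prob=0.034009
DUDU: m=141.9000, payoff=52.7000, prob=0.034009
UUDU: m=209.5500, payoff=0.0000, prob=0.105426
DDUU: m=122.0340, payoff=72.5660, prob=0.034009
UDUU: m=180.2130, payoff=14.3870, prob=0.105426
DUUU: m=141.9000, payoff=52.7000, prob=0.105426
UUUU: m=209.5500, payoff=0.0000, prob=0.326822
Price = Σ prob·payoff / R^4 = 18.455857 / 1.873887 = 9.8490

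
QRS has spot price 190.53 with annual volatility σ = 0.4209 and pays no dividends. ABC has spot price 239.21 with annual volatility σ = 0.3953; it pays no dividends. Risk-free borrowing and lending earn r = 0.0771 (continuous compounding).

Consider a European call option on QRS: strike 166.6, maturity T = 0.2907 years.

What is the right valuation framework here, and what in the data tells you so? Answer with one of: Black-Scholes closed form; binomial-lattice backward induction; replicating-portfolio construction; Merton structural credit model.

framework: Black-Scholes closed form

Key observation: everything needed for the exact continuous-time valuation of the European call on QRS (strike 166.6) is given, and no feature rules the closed form out.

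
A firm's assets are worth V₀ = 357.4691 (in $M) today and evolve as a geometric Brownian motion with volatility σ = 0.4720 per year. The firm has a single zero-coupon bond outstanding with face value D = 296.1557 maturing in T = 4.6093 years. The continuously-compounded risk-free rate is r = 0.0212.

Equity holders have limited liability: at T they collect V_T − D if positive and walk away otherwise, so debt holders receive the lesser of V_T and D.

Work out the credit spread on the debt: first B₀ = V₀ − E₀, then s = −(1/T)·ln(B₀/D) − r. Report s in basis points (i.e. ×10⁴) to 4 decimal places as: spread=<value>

spread=781.6783

Equity is a call on the firm's assets struck at D = 296.1557:
d₁ = [ln(V₀/D) + (r + σ²/2)T] / (σ√T)
   = [ln(357.4691/296.1557) + (0.0212 + 0.5·0.4720²)·4.6093] / (0.4720·√4.6093)
   = [0.188164 + 0.611156] / 1.013350 = 0.788790
d₂ = d₁ − σ√T = 0.788790 − 1.013350 = -0.224561
N(d₁) = 0.784882,  N(d₂) = 0.411161,  e^(−rT) = 0.906905
E₀ = V₀·N(d₁) − D·e^(−rT)·N(d₂)
   = 357.4691·0.784882 − 296.1557·0.906905·0.411161 = 170.139586
B₀ = V₀ − E₀ = 357.4691 − 170.139586 = 187.329514
spread = −(1/T)·ln(B₀/D) − r = −(1/4.6093)·ln(187.329514/296.1557) − 0.0212 = 0.07816783
in basis points: 0.07816783 × 10⁴ = 781.6783 bp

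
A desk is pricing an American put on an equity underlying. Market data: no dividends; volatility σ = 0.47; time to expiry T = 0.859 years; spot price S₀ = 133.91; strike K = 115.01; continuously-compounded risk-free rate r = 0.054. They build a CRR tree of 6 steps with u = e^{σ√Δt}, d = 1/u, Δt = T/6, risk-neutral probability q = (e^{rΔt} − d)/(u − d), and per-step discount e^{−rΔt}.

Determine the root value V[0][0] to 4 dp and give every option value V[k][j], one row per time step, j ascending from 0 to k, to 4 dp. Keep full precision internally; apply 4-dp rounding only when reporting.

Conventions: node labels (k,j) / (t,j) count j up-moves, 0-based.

price = 11.9992
tree:
11.9992
18.0765 5.5407
26.3754 9.2844 1.5320
36.9706 15.2042 2.9541 0.0000
49.2623 24.1144 5.6962 0.0000 0.0000
59.9739 36.4658 10.9836 0.0000 0.0000 0.0000
68.9404 49.2623 21.1789 0.0000 0.0000 0.0000 0.0000

params: Δt=0.14317 u=1.19463 d=0.83708 q=0.47736 e^(-rΔt)=0.99230
t_6 payoffs: 68.9404 49.2623 21.1789 0.0000 0.0000 0.0000 0.0000
k=5: node(5,0) S=55.0361 payoff=59.9739 vs cont=59.0882 → 59.9739 [stop]  node(5,1) S=78.5442 payoff=36.4658 vs cont=35.5801 → 36.4658 [stop]  node(5,2) S=112.0934 payoff=2.9166 vs cont=10.9836 → 10.9836 [wait]  node(5,3) S=159.9728 payoff=0.0000 vs cont=0.0000 → 0.0000 [wait]  node(5,4) S=228.3033 payoff=0.0000 vs cont=0.0000 → 0.0000 [wait]  node(5,5) S=325.8204 payoff=0.0000 vs cont=0.0000 → 0.0000 [wait]
k=4: node(4,0) S=65.7477 payoff=49.2623 vs cont=48.3765 → 49.2623 [stop]  node(4,1) S=93.8311 payoff=21.1789 vs cont=24.1144 → 24.1144 [wait]  node(4,2) S=133.9100 payoff=0.0000 vs cont=5.6962 → 5.6962 [wait]  node(4,3) S=191.1081 payoff=0.0000 vs cont=0.0000 → 0.0000 [wait]  node(4,4) S=272.7377 payoff=0.0000 vs cont=0.0000 → 0.0000 [wait]
k=3: node(3,0) S=78.5442 payoff=36.4658 vs cont=36.9706 → 36.9706 [wait]  node(3,1) S=112.0934 payoff=2.9166 vs cont=15.2042 → 15.2042 [wait]  node(3,2) S=159.9728 payoff=0.0000 vs cont=2.9541 → 2.9541 [wait]  node(3,3) S=228.3033 payoff=0.0000 vs cont=0.0000 → 0.0000 [wait]
k=2: node(2,0) S=93.8311 payoff=21.1789 vs cont=26.3754 → 26.3754 [wait]  node(2,1) S=133.9100 payoff=0.0000 vs cont=9.2844 → 9.2844 [wait]  node(2,2) S=191.1081 payoff=0.0000 vs cont=1.5320 → 1.5320 [wait]
k=1: node(1,0) S=112.0934 payoff=2.9166 vs cont=18.0765 → 18.0765 [wait]  node(1,1) S=159.9728 payoff=0.0000 vs cont=5.5407 → 5.5407 [wait]
k=0: node(0,0) S=133.9100 payoff=0.0000 vs cont=11.9992 → 11.9992 [wait]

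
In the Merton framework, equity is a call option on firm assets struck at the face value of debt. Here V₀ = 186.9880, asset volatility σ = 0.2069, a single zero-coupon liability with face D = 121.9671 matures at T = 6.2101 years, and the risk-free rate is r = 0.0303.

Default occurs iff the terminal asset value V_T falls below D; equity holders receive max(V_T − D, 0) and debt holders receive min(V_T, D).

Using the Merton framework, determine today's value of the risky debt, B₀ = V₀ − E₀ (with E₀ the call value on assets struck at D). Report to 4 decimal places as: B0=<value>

B0=97.1080

Equity is a call on the firm's assets struck at D = 121.9671:
d₁ = [ln(V₀/D) + (r + σ²/2)T] / (σ√T)
   = [ln(186.9880/121.9671) + (0.0303 + 0.5·0.2069²)·6.2101] / (0.2069·√6.2101)
   = [0.427293 + 0.321086] / 0.515596 = 1.451482
d₂ = d₁ − σ√T = 1.451482 − 0.515596 = 0.935886
N(d₁) = 0.926677,  N(d₂) = 0.825334,  e^(−rT) = 0.828477
E₀ = V₀·N(d₁) − D·e^(−rT)·N(d₂)
   = 186.9880·0.926677 − 121.9671·0.828477·0.825334 = 89.880022
B₀ = V₀ − E₀ = 186.9880 − 89.880022 = 97.107978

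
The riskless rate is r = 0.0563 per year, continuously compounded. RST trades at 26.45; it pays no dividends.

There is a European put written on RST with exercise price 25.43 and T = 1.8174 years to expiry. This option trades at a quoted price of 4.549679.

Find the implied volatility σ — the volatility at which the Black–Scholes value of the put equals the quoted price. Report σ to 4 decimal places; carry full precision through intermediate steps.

At σ = 0.4706 the Black–Scholes value reproduces the quote:
σ√T = 0.4706·√1.8174 = 0.634420
d₁ = (ln(S/K) + (r+σ²/2)T) / (σ√T) = (ln(26.45/25.43) + (0.0563+0.4706²/2)·1.8174) / 0.634420 = (0.039327 + 0.303564) / 0.634420 = 0.540479
d₂ = d₁ − σ√T = 0.540479 − 0.634420 = -0.093942
e^{−rT} = 0.902741
N(−d₁) = 0.294433,  N(−d₂) = 0.537422
V = K·e^{−rT}·N(−d₂) − S·N(−d₁) = 12.337442 − 7.787764 = 4.549679 (matching the quote); vega is positive throughout, so no other σ reproduces this price

sigma = 0.4706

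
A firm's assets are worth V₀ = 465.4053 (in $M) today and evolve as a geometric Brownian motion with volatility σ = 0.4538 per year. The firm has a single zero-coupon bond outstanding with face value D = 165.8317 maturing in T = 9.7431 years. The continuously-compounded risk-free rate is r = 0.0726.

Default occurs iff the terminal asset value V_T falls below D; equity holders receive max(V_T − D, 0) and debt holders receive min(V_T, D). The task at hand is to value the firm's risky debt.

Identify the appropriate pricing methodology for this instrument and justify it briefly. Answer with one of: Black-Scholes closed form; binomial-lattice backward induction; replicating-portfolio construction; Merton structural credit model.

framework: Merton structural credit model

Key observation: the data describe a firm's assets (V₀ = 465.4053, GBM) and a single zero-coupon debt of face 165.8317, so credit quantities follow from equity-as-call in the structural model.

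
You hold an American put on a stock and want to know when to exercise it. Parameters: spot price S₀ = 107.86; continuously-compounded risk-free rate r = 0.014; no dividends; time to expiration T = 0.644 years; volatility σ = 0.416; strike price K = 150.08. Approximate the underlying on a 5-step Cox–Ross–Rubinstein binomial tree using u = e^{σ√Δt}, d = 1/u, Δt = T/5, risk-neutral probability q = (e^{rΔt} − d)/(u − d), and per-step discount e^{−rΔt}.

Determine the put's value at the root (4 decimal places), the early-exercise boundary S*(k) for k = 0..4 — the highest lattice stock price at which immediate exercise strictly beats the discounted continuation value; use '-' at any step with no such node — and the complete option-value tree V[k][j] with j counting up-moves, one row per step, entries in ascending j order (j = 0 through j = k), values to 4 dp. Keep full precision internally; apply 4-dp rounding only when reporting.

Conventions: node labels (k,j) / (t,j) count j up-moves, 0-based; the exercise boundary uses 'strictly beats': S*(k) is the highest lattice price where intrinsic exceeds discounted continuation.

price = 45.4100
boundary = - - 80.0171 92.9012 107.8600
tree:
45.4100
57.5925 31.7789
70.0629 43.6820 18.4120
81.1602 57.1788 28.5549 6.9884
90.7185 70.0629 42.2200 13.1787 0.0000
98.9512 81.1602 57.1788 24.8526 0.0000 0.0000

Δt=0.12880, u=1.16102, d=0.86131, q=0.46877, disc=e^(-rΔt)=0.99820
k=5 terminal: V=max(K-S,0) → 98.9512 81.1602 57.1788 24.8526 0.0000 0.0000
k=4: j=0 S=59.3615 intr=90.7185 cont=90.4481 V=90.7185[EX]; j=1 S=80.0171 intr=70.0629 cont=69.7926 V=70.0629[EX]; j=2 S=107.8600 intr=42.2200 cont=41.9496 V=42.2200[EX]; j=3 S=145.3912 intr=4.6888 cont=13.1787 V=13.1787[hold]; j=4 S=195.9819 intr=0.0000 cont=0.0000 V=0.0000[hold]  S*(4)=107.8600
k=3: j=0 S=68.9198 intr=81.1602 cont=80.8899 V=81.1602[EX]; j=1 S=92.9012 intr=57.1788 cont=56.9084 V=57.1788[EX]; j=2 S=125.2274 intr=24.8526 cont=28.5549 V=28.5549[hold]; j=3 S=168.8018 intr=0.0000 cont=6.9884 V=6.9884[hold]  S*(3)=92.9012
k=2: j=0 S=80.0171 intr=70.0629 cont=69.7926 V=70.0629[EX]; j=1 S=107.8600 intr=42.2200 cont=43.6820 V=43.6820[hold]; j=2 S=145.3912 intr=4.6888 cont=18.4120 V=18.4120[hold]  S*(2)=80.0171
k=1: j=0 S=92.9012 intr=57.1788 cont=57.5925 V=57.5925[hold]; j=1 S=125.2274 intr=24.8526 cont=31.7789 V=31.7789[hold]  S*(1)=-
k=0: j=0 S=107.8600 intr=42.2200 cont=45.4100 V=45.4100[hold]  S*(0)=-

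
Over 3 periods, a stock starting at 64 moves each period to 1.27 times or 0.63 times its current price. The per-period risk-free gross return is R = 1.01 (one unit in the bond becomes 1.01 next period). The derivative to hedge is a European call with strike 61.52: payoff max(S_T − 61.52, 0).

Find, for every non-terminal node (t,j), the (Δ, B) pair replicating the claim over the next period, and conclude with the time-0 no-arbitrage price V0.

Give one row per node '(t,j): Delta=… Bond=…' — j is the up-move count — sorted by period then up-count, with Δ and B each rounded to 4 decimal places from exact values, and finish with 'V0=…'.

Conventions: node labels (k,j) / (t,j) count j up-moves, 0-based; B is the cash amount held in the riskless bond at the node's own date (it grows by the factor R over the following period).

(0,0): Delta=0.5980 Bond=-22.6692
(1,0): Delta=0.0800 Bond=-2.0123
(1,1): Delta=0.7738 Bond=-37.1846
(2,0): Delta=0.0000 Bond=0.0000
(2,1): Delta=0.1072 Bond=-3.4230
(2,2): Delta=1.0000 Bond=-60.9109
V0=15.6001

Under the risk-neutral measure, an up-move has probability p* = (R−d)/(u−d) = 0.5938 and values discount at R = 1.01.
Payoffs at expiry: V(3,0)=0.0000, V(3,1)=0.0000, V(3,2)=3.5121, V(3,3)=69.5765
(2,0): S=25.4016. Δ = (V_up−V_dn)/(S_up−S_dn) = (0.0000−0.0000)/(32.2600−16.0030) = 0.0000. V = [p*·0.0000 + (1−p*)·0.0000]/1.01 = 0.0000. B = V − Δ·S = 0.0000.
(2,1): S=51.2064. Δ = (V_up−V_dn)/(S_up−S_dn) = (3.5121−0.0000)/(65.0321−32.2600) = 0.1072. V = [p*·3.5121 + (1−p*)·0.0000]/1.01 = 2.0647. B = V − Δ·S = -3.4230.
(2,2): S=103.2256. Δ = (V_up−V_dn)/(S_up−S_dn) = (69.5765−3.5121)/(131.0965−65.0321) = 1.0000. V = [p*·69.5765 + (1−p*)·3.5121]/1.01 = 42.3147. B = V − Δ·S = -60.9109.
(1,0): S=40.3200. Δ = (V_up−V_dn)/(S_up−S_dn) = (2.0647−0.0000)/(51.2064−25.4016) = 0.0800. V = [p*·2.0647 + (1−p*)·0.0000]/1.01 = 1.2138. B = V − Δ·S = -2.0123.
(1,1): S=81.2800. Δ = (V_up−V_dn)/(S_up−S_dn) = (42.3147−2.0647)/(103.2256−51.2064) = 0.7738. V = [p*·42.3147 + (1−p*)·2.0647]/1.01 = 25.7061. B = V − Δ·S = -37.1846.
(0,0): S=64.0000. Δ = (V_up−V_dn)/(S_up−S_dn) = (25.7061−1.2138)/(81.2800−40.3200) = 0.5980. V = [p*·25.7061 + (1−p*)·1.2138]/1.01 = 15.6001. B = V − Δ·S = -22.6692.
Verification: the root portfolio costs Δ(0,0)·S0 + B(0,0) = 15.6001, matching V0.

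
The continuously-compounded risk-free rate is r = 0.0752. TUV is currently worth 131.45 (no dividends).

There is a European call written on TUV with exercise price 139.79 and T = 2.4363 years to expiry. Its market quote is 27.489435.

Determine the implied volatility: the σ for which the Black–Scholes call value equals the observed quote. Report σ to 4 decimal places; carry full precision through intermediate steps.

sigma = 0.2483

At σ = 0.2483 the Black–Scholes value reproduces the quote:
σ√T = 0.2483·√2.4363 = 0.387563
d₁ = (ln(S/K) + (r+σ²/2)T) / (σ√T) = (ln(131.45/139.79) + (0.0752+0.2483²/2)·2.4363) / 0.387563 = (-0.061515 + 0.258312) / 0.387563 = 0.507782
d₂ = d₁ − σ√T = 0.507782 − 0.387563 = 0.120219
e^{−rT} = 0.832593
N(d₁) = 0.694197,  N(d₂) = 0.547845
V = S·N(d₁) − K·e^{−rT}·N(d₂) = 91.252188 − 63.762753 = 27.489435 (the observed quote) — the price is monotone increasing in volatility, hence this σ is the only solution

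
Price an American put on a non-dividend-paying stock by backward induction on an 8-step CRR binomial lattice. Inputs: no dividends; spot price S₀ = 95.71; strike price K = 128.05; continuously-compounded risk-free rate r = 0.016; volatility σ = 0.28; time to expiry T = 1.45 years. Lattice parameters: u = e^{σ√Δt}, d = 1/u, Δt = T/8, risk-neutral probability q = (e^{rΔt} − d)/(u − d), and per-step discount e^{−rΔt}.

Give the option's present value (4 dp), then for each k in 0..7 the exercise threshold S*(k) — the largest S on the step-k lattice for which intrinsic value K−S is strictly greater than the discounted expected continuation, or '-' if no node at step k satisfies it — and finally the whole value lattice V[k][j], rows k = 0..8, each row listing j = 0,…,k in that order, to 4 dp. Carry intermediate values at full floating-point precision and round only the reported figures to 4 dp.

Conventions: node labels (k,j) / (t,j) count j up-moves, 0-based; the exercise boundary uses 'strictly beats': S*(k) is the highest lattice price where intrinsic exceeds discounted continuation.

price = 34.8453
boundary = - - 75.4078 84.9546 75.4078 84.9546 95.7100 107.8270
tree:
34.8453
43.4859 25.7834
52.6422 33.9227 17.2050
61.1161 43.0954 24.2845 9.7121
68.6378 52.6422 33.0626 15.0116 4.0840
75.3142 61.1161 43.0954 22.4961 7.0709 0.9035
81.2404 68.6378 52.6422 32.3400 12.0688 1.7506 0.0000
86.5006 75.3142 61.1161 43.0954 20.2230 3.3918 0.0000 0.0000
91.1697 81.2404 68.6378 52.6422 32.3400 6.5719 0.0000 0.0000 0.0000

Δt=0.18125  u=1.12660  d=0.88763  q=0.48239  discount=0.99710
step 8 (expiry): payoffs max(K−S,0) = 91.1697 81.2404 68.6378 52.6422 32.3400 6.5719 0.0000 0.0000 0.0000
step 7: (k=7,j=0): S=41.5494, K−S=86.5006, hold=86.1298 ⇒ V=86.5006 exercise | (k=7,j=1): S=52.7358, K−S=75.3142, hold=74.9434 ⇒ V=75.3142 exercise | (k=7,j=2): S=66.9339, K−S=61.1161, hold=60.7453 ⇒ V=61.1161 exercise | (k=7,j=3): S=84.9546, K−S=43.0954, hold=42.7246 ⇒ V=43.0954 exercise | (k=7,j=4): S=107.8270, K−S=20.2230, hold=19.8521 ⇒ V=20.2230 exercise | (k=7,j=5): S=136.8575, K−S=0.0000, hold=3.3918 ⇒ V=3.3918 continue | (k=7,j=6): S=173.7038, K−S=0.0000, hold=0.0000 ⇒ V=0.0000 continue | (k=7,j=7): S=220.4702, K−S=0.0000, hold=0.0000 ⇒ V=0.0000 continue  boundary S*=107.8270
step 6: (k=6,j=0): S=46.8096, K−S=81.2404, hold=80.8696 ⇒ V=81.2404 exercise | (k=6,j=1): S=59.4122, K−S=68.6378, hold=68.2670 ⇒ V=68.6378 exercise | (k=6,j=2): S=75.4078, K−S=52.6422, hold=52.2713 ⇒ V=52.6422 exercise | (k=6,j=3): S=95.7100, K−S=32.3400, hold=31.9692 ⇒ V=32.3400 exercise | (k=6,j=4): S=121.4781, K−S=6.5719, hold=12.0688 ⇒ V=12.0688 continue | (k=6,j=5): S=154.1838, K−S=0.0000, hold=1.7506 ⇒ V=1.7506 continue | (k=6,j=6): S=195.6949, K−S=0.0000, hold=0.0000 ⇒ V=0.0000 continue  boundary S*=95.7100
step 5: (k=5,j=0): S=52.7358, K−S=75.3142, hold=74.9434 ⇒ V=75.3142 exercise | (k=5,j=1): S=66.9339, K−S=61.1161, hold=60.7453 ⇒ V=61.1161 exercise | (k=5,j=2): S=84.9546, K−S=43.0954, hold=42.7246 ⇒ V=43.0954 exercise | (k=5,j=3): S=107.8270, K−S=20.2230, hold=22.4961 ⇒ V=22.4961 continue | (k=5,j=4): S=136.8575, K−S=0.0000, hold=7.0709 ⇒ V=7.0709 continue | (k=5,j=5): S=173.7038, K−S=0.0000, hold=0.9035 ⇒ V=0.9035 continue  boundary S*=84.9546
step 4: (k=4,j=0): S=59.4122, K−S=68.6378, hold=68.2670 ⇒ V=68.6378 exercise | (k=4,j=1): S=75.4078, K−S=52.6422, hold=52.2713 ⇒ V=52.6422 exercise | (k=4,j=2): S=95.7100, K−S=32.3400, hold=33.0626 ⇒ V=33.0626 continue | (k=4,j=3): S=121.4781, K−S=6.5719, hold=15.0116 ⇒ V=15.0116 continue | (k=4,j=4): S=154.1838, K−S=0.0000, hold=4.0840 ⇒ V=4.0840 continue  boundary S*=75.4078
step 3: (k=3,j=0): S=66.9339, K−S=61.1161, hold=60.7453 ⇒ V=61.1161 exercise | (k=3,j=1): S=84.9546, K−S=43.0954, hold=43.0721 ⇒ V=43.0954 exercise | (k=3,j=2): S=107.8270, K−S=20.2230, hold=24.2845 ⇒ V=24.2845 continue | (k=3,j=3): S=136.8575, K−S=0.0000, hold=9.7121 ⇒ V=9.7121 continue  boundary S*=84.9546
step 2: (k=2,j=0): S=75.4078, K−S=52.6422, hold=52.2713 ⇒ V=52.6422 exercise | (k=2,j=1): S=95.7100, K−S=32.3400, hold=33.9227 ⇒ V=33.9227 continue | (k=2,j=2): S=121.4781, K−S=6.5719, hold=17.2050 ⇒ V=17.2050 continue  boundary S*=75.4078
step 1: (k=1,j=0): S=84.9546, K−S=43.0954, hold=43.4859 ⇒ V=43.4859 continue | (k=1,j=1): S=107.8270, K−S=20.2230, hold=25.7834 ⇒ V=25.7834 continue  boundary S*=-
step 0: (k=0,j=0): S=95.7100, K−S=32.3400, hold=34.8453 ⇒ V=34.8453 continue  boundary S*=-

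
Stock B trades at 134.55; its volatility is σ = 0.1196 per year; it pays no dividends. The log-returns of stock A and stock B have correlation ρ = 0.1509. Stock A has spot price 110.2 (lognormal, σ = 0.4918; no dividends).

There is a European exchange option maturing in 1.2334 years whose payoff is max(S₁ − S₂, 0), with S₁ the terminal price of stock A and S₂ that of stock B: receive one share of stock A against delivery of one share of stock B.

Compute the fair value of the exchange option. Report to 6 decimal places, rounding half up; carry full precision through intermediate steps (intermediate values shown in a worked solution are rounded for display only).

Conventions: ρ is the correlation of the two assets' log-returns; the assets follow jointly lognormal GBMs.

exchange price = 15.681537

σ_eff = √(σ₁² + σ₂² − 2ρσ₁σ₂) = √(0.4918² + 0.1196² − 2·0.1509·0.4918·0.1196) = 0.488282
d₁ = (ln(S₁/S₂) + (q₂ − q₁ + σ_eff²/2)T) / (σ_eff√T) = (ln(110.2/134.55) + (0.0 − 0.0 + 0.119210)·1.2334) / 0.542279 = -0.097008
d₂ = d₁ − σ_eff√T = -0.097008 − 0.542279 = -0.639288
N(d₁) = 0.461360,  N(d₂) = 0.261318
V = S₁·e^{−q₁T}·N(d₁) − S₂·e^{−q₂T}·N(d₂) = 50.841867 − 35.160330 = 15.681537
Key observation: pricing in stock B-units makes this a unit-strike call on the ratio S₁/S₂ — the risk-free rate cancels and cannot affect the value.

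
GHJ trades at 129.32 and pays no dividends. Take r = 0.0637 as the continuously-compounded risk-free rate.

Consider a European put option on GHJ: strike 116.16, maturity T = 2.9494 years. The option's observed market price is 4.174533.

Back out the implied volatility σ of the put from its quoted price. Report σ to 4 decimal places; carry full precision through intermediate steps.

sigma = 0.2013

At σ = 0.2013 the Black–Scholes value reproduces the quote:
σ√T = 0.2013·√2.9494 = 0.345709
d₁ = (ln(S/K) + (r+σ²/2)T) / (σ√T) = (ln(129.32/116.16) + (0.0637+0.2013²/2)·2.9494) / 0.345709 = (0.107321 + 0.247634) / 0.345709 = 1.026747
d₂ = d₁ − σ√T = 1.026747 − 0.345709 = 0.681038
e^{−rT} = 0.828717
N(−d₁) = 0.152270,  N(−d₂) = 0.247924
V = K·e^{−rT}·N(−d₂) − S·N(−d₁) = 23.866073 − 19.691540 = 4.174533 (equal to the quote); since ∂V/∂σ > 0 for all σ, the implied volatility is unique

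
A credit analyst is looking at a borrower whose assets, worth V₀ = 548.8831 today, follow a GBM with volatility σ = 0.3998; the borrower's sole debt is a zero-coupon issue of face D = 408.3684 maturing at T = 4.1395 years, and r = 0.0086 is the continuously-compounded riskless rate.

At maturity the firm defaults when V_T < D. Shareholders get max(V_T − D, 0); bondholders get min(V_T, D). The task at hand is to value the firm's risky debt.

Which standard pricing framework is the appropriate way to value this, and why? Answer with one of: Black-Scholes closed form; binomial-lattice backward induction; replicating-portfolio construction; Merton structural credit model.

framework: Merton structural credit model

Key observation: with the firm-asset dynamics (V₀ = 548.8831) and a single zero-coupon liability of face 408.3684 given, debt value, spread, and default probability all derive from the option view of the balance sheet.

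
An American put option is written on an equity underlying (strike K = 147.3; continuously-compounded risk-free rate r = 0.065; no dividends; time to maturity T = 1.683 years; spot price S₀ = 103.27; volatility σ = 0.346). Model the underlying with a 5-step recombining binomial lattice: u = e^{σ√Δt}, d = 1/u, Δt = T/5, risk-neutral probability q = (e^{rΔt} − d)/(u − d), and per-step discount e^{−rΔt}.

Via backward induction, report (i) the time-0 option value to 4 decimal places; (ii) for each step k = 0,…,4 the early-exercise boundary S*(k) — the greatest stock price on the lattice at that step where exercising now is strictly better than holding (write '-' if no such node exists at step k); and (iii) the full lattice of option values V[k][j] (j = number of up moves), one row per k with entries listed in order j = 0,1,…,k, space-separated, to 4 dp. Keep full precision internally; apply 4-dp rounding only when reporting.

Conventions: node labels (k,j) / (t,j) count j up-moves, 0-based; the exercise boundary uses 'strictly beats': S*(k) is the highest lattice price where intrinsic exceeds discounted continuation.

price = 44.6845
boundary = - 84.4878 103.2700 84.4878 103.2700
tree:
44.6845
62.8122 28.8536
78.1784 44.0300 15.2251
90.7498 62.8122 26.3777 4.9480
101.0349 78.1784 44.0300 10.2111 0.0000
109.4493 90.7498 62.8122 21.0724 0.0000 0.0000

Δt=0.33660, u=1.22231, d=0.81813, q=0.50471, disc=e^(-rΔt)=0.97836
k=5 terminal: V=max(K-S,0) → 109.4493 90.7498 62.8122 21.0724 0.0000 0.0000
k=4: j=0 S=46.2651 intr=101.0349 cont=97.8471 V=101.0349[EX]; j=1 S=69.1216 intr=78.1784 cont=74.9906 V=78.1784[EX]; j=2 S=103.2700 intr=44.0300 cont=40.8422 V=44.0300[EX]; j=3 S=154.2888 intr=0.0000 cont=10.2111 V=10.2111[hold]; j=4 S=230.5126 intr=0.0000 cont=0.0000 V=0.0000[hold]  S*(4)=103.2700
k=3: j=0 S=56.5502 intr=90.7498 cont=87.5621 V=90.7498[EX]; j=1 S=84.4878 intr=62.8122 cont=59.6244 V=62.8122[EX]; j=2 S=126.2276 intr=21.0724 cont=26.3777 V=26.3777[hold]; j=3 S=188.5882 intr=0.0000 cont=4.9480 V=4.9480[hold]  S*(3)=84.4878
k=2: j=0 S=69.1216 intr=78.1784 cont=74.9906 V=78.1784[EX]; j=1 S=103.2700 intr=44.0300 cont=43.4619 V=44.0300[EX]; j=2 S=154.2888 intr=0.0000 cont=15.2251 V=15.2251[hold]  S*(2)=103.2700
k=1: j=0 S=84.4878 intr=62.8122 cont=59.6244 V=62.8122[EX]; j=1 S=126.2276 intr=21.0724 cont=28.8536 V=28.8536[hold]  S*(1)=84.4878
k=0: j=0 S=103.2700 intr=44.0300 cont=44.6845 V=44.6845[hold]  S*(0)=-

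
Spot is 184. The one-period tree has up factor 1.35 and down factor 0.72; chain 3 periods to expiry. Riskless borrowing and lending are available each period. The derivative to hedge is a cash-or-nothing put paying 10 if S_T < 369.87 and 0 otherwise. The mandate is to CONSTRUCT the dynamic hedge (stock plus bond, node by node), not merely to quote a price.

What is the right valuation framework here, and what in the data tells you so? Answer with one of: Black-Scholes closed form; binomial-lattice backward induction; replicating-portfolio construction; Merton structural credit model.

Key observation: the mandate to exhibit the hedge at every date and state singles out the replicating-portfolio construction on the 3-period tree with factors 1.35 and 0.72 from 184.

framework: replicating-portfolio construction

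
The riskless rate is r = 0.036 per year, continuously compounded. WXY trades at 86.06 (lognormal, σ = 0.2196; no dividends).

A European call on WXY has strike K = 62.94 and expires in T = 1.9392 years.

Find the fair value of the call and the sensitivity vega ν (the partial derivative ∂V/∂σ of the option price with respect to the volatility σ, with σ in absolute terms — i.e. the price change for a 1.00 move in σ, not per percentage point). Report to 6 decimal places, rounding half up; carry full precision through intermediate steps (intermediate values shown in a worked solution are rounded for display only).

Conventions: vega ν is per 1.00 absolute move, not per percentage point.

price = 28.451675
ν = 17.836650

σ√T = 0.2196·√1.9392 = 0.305804
d₁ = (ln(S/K) + (r+σ²/2)T) / (σ√T) = (ln(86.06/62.94) + (0.036+0.2196²/2)·1.9392) / 0.305804 = (0.312863 + 0.116569) / 0.305804 = 1.404271
d₂ = d₁ − σ√T = 1.404271 − 0.305804 = 1.098467
e^{−rT} = 0.932570
N(d₁) = 0.919881,  N(d₂) = 0.864000
Call price V = S·N(d₁) − K·e^{−rT}·N(d₂) = 79.164953 − 50.713277 = 28.451675
φ(d₁) = (1/√(2π))·e^{−d₁²/2} = 0.148833
ν = S·φ(d₁)·√T = 17.836650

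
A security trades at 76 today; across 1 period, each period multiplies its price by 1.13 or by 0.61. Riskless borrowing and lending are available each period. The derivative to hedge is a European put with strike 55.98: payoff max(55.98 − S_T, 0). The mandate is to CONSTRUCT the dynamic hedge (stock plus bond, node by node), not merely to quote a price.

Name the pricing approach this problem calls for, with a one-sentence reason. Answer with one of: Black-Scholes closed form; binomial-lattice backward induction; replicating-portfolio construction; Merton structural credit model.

framework: replicating-portfolio construction

Key observation: the deliverable is the dynamic trading strategy on the 1-step tree (spot 76, moves 1.13 and 0.61), so the valuation must go through the node-by-node replicating-portfolio solve.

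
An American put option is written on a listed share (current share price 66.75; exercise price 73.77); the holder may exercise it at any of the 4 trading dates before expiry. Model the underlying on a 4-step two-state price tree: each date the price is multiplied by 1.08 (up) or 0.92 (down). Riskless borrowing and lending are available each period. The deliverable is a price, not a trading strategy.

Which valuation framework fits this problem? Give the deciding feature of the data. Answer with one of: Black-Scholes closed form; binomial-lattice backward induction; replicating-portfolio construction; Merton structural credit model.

framework: binomial-lattice backward induction

Key observation: early exercise of the strike-73.77 put must be checked at each of the 4 dates (spot 66.75), which forces a node-by-node comparison of intrinsic and continuation value backward from expiry.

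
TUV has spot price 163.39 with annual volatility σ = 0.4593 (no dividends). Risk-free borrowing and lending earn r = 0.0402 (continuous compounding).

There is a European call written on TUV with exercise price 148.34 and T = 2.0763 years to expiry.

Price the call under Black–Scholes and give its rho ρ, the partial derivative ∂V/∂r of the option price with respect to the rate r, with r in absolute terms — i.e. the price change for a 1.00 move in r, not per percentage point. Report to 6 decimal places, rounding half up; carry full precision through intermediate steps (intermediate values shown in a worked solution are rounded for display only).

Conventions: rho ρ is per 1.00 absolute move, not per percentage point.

σ√T = 0.4593·√2.0763 = 0.661822
d₁ = (ln(S/K) + (r+σ²/2)T) / (σ√T) = (ln(163.39/148.34) + (0.0402+0.4593²/2)·2.0763) / 0.661822 = (0.096633 + 0.302472) / 0.661822 = 0.603039
d₂ = d₁ − σ√T = 0.603039 − 0.661822 = -0.058783
e^{−rT} = 0.919921
N(d₁) = 0.726759,  N(d₂) = 0.476562
Call price V = S·N(d₁) − K·e^{−rT}·N(d₂) = 118.745095 − 65.032223 = 53.712872
ρ = K·T·e^{−rT}·N(d₂) = 135.026405

price = 53.712872
ρ = 135.026405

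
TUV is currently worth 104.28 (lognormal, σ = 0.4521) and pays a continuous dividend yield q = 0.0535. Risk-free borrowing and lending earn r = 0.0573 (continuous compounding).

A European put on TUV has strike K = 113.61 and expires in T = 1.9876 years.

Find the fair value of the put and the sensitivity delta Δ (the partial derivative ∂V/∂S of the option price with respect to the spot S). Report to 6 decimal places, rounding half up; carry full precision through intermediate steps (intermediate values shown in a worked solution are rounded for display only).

price = 28.383381
Δ = -0.379670

σ√T = 0.4521·√1.9876 = 0.637381
d₁ = (ln(S/K) + (r−q+σ²/2)T) / (σ√T) = (ln(104.28/113.61) + (0.0573−0.0535+0.4521²/2)·1.9876) / 0.637381 = (-0.085692 + 0.210680) / 0.637381 = 0.196096
d₂ = d₁ − σ√T = 0.196096 − 0.637381 = -0.441284
e^{−rT} = 0.892357
e^{−qT} = 0.899122
N(−d₁) = 0.422267,  N(−d₂) = 0.670496
Put price V = K·e^{−rT}·N(−d₂) − S·e^{−qT}·N(−d₁) = 67.975352 − 39.591971 = 28.383381
Δ = −e^{−qT}·N(−d₁) = -0.379670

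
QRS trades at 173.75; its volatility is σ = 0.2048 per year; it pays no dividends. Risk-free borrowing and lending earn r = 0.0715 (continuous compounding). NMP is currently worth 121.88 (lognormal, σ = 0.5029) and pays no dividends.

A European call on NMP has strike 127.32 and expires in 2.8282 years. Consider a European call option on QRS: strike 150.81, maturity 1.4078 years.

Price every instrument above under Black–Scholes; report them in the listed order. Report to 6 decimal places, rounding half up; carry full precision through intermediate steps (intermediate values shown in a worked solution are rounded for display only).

price(NMP call K=127.32) = 46.545860
price(QRS call K=150.81) = 40.501075

[NMP call K=127.32]
σ√T = 0.5029·√2.8282 = 0.845740
d₁ = (ln(S/K) + (r+σ²/2)T) / (σ√T) = (ln(121.88/127.32) + (0.0715+0.5029²/2)·2.8282) / 0.845740 = (-0.043667 + 0.559854) / 0.845740 = 0.610338
d₂ = d₁ − σ√T = 0.610338 − 0.845740 = -0.235401
e^{−rT} = 0.816918
N(d₁) = 0.729181,  N(d₂) = 0.406949
price = S·N(d₁) − K·e^{−rT}·N(d₂) = 88.872603 − 42.326743 = 46.545860
[QRS call K=150.81]
σ√T = 0.2048·√1.4078 = 0.242997
d₁ = (ln(S/K) + (r+σ²/2)T) / (σ√T) = (ln(173.75/150.81) + (0.0715+0.2048²/2)·1.4078) / 0.242997 = (0.141597 + 0.130181) / 0.242997 = 1.118444
d₂ = d₁ − σ√T = 1.118444 − 0.242997 = 0.875447
e^{−rT} = 0.904243
N(d₁) = 0.868311,  N(d₂) = 0.809335
price = S·N(d₁) − K·e^{−rT}·N(d₂) = 150.869070 − 110.367995 = 40.501075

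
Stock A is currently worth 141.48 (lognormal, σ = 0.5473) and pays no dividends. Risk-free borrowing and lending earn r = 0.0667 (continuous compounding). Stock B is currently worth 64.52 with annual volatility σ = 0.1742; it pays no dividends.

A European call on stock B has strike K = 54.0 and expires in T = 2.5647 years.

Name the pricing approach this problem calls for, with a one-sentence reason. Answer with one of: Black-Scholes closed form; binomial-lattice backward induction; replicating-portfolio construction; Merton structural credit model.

framework: Black-Scholes closed form

Key observation: everything needed for the exact continuous-time valuation of the European call on stock B (strike 54.0) is given, and no feature rules the closed form out.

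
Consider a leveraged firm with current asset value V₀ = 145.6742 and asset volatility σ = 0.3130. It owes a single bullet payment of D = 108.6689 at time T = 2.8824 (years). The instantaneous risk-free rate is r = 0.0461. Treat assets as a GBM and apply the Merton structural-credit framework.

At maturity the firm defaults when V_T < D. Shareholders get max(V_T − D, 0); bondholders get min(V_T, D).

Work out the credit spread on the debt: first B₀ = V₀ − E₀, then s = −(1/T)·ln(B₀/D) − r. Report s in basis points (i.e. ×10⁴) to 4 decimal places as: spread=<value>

Equity is a call on the firm's assets struck at D = 108.6689:
d₁ = [ln(V₀/D) + (r + σ²/2)T] / (σ√T)
   = [ln(145.6742/108.6689) + (0.0461 + 0.5·0.3130²)·2.8824] / (0.3130·√2.8824)
   = [0.293067 + 0.274072] / 0.531400 = 1.067254
d₂ = d₁ − σ√T = 1.067254 − 0.531400 = 0.535854
N(d₁) = 0.857071,  N(d₂) = 0.703970,  e^(−rT) = 0.875571
E₀ = V₀·N(d₁) − D·e^(−rT)·N(d₂)
   = 145.6742·0.857071 − 108.6689·0.875571·0.703970 = 57.872267
B₀ = V₀ − E₀ = 145.6742 − 57.872267 = 87.801933
spread = −(1/T)·ln(B₀/D) − r = −(1/2.8824)·ln(87.801933/108.6689) − 0.0461 = 0.02787382
in basis points: 0.02787382 × 10⁴ = 278.7382 bp

spread=278.7382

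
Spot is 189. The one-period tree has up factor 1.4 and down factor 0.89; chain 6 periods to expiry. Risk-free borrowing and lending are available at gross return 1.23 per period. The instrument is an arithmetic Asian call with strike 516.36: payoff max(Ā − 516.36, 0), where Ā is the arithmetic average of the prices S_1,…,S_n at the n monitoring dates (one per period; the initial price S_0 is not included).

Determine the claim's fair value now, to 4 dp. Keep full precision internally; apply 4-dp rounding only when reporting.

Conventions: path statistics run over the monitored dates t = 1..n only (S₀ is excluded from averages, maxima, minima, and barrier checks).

Under the martingale measure an up-move has probability p* = 0.6667; value the claim as the probability-weighted average of per-path payoffs, discounted 6 periods at R = 1.23.
Enumerate all 2^6 = 64 price paths (U = up ×1.4, D = down ×0.89); each path with k up-moves has probability p*^k·(1−p*)^(6−k).
DDDDDD: Ā=128.2012, payoff=0.0000, prob=0.001372
UDDDDD: Ā=201.6648, payoff=0.0000, prob=0.002743
DUDDDD: Ā=185.5998, payoff=0.0000, prob=0.002743
UUDDDD: Ā=291.9547, payoff=0.0000, prob=0.005487
DDUDDD: Ā=171.3019, payoff=0.0000, prob=0.002743
UDUDDD: Ā=269.4637, payoff=0.0000, prob=0.005487
DUUDDD: Ā=253.3987, payoff=0.0000, prob=0.005487
UUUDDD: Ā=398.6047, payoff=0.0000, prob=0.010974
DDDUDD: Ā=158.5768, payoff=0.0000, prob=0.002743
UDDUDD: Ā=249.4467, payoff=0.0000, prob=0.005487
DUDUDD: Ā=233.3817, payoff=0.0000, prob=0.005487
UUDUDD: Ā=367.1173, payoff=0.0000, prob=0.010974
DDUUDD: Ā=219.0839, payoff=0.0000, prob=0.005487
UDUUDD: Ā=344.6263, payoff=0.0000, prob=0.010974
DUUUDD: Ā=328.5613, payoff=0.0000, prob=0.010974
UUUUDD: Ā=516.8380, payoff=0.4780, prob=0.021948
DDDDUD: Ā=147.2515, payoff=0.0000, prob=0.002743
UDDDUD: Ā=231.6316, payoff=0.0000, prob=0.005487
DUDDUD: Ā=215.5666, payoff=0.0000, prob=0.005487
UUDDUD: Ā=339.0935, payoff=0.0000, prob=0.010974
DDUDUD: Ā=201.2687, payoff=0.0000, prob=0.005487
UDUDUD: Ā=316.6025, payoff=0.0000, prob=0.010974
DUUDUD: Ā=300.5375, payoff=0.0000, prob=0.010974
UUUDUD: Ā=472.7556, payoff=0.0000, prob=0.021948
DDDUUD: Ā=188.5437, payoff=0.0000, prob=0.005487
UDDUUD: Ā=296.5855, payoff=0.0000, prob=0.010974
DUDUUD: Ā=280.5205, payoff=0.0000, prob=0.010974
UUDUUD: Ā=441.2682, payoff=0.0000, prob=0.021948
DDUUUD: Ā=266.2227, payoff=0.0000, prob=0.010974
UDUUUD: Ā=418.7772, payoff=0.0000, prob=0.021948
DUUUUD: Ā=402.7122, payoff=0.0000, prob=0.021948
UUUUUD: Ā=633.4799, payoff=117.1199, prob=0.043896
DDDDDU: Ā=137.1720, payoff=0.0000, prob=0.002743
UDDDDU: Ā=215.7761, payoff=0.0000, prob=0.005487
DUDDDU: Ā=199.7111, payoff=0.0000, prob=0.005487
UUDDDU: Ā=314.1523, payoff=0.0000, prob=0.010974
DDUDDU: Ā=185.4133, payoff=0.0000, prob=0.005487
UDUDDU: Ā=291.6613, payoff=0.0000, prob=0.010974
DUUDDU: Ā=275.5963, payoff=0.0000, prob=0.010974
UUUDDU: Ā=433.5223, payoff=0.0000, prob=0.021948
DDDUDU: Ā=172.6882, payoff=0.0000, prob=0.005487
UDDUDU: Ā=271.6444, payoff=0.0000, prob=0.010974
DUDUDU: Ā=255.5794, payoff=0.0000, prob=0.010974
UUDUDU: Ā=402.0349, payoff=0.0000, prob=0.021948
DDUUDU: Ā=241.2815, payoff=0.0000, prob=0.010974
UDUUDU: Ā=379.5439, payoff=0.0000, prob=0.021948
DUUUDU: Ā=363.4789, payoff=0.0000, prob=0.021948
UUUUDU: Ā=571.7646, payoff=55.4046, prob=0.043896
DDDDUU: Ā=161.3629, payoff=0.0000, prob=0.005487
UDDDUU: Ā=253.8292, payoff=0.0000, prob=0.010974
DUDDUU: Ā=237.7642, payoff=0.0000, prob=0.010974
UUDDUU: Ā=374.0111, payoff=0.0000, prob=0.021948
DDUDUU: Ā=223.4664, payoff=0.0000, prob=0.010974
UDUDUU: Ā=351.5201, payoff=0.0000, prob=0.021948
DUUDUU: Ā=335.4551, payoff=0.0000, prob=0.021948
UUUDUU: Ā=527.6823, payoff=11.3223, prob=0.043896
DDDUUU: Ā=210.7413, payoff=0.0000, prob=0.010974
UDDUUU: Ā=331.5032, payoff=0.0000, prob=0.021948
DUDUUU: Ā=315.4382, payoff=0.0000, prob=0.021948
UUDUUU: Ā=496.1949, payoff=0.0000, prob=0.043896
DDUUUU: Ā=301.1403, payoff=0.0000, prob=0.021948
UDUUUU: Ā=473.7039, payoff=0.0000, prob=0.043896
DUUUUU: Ā=457.6389, payoff=0.0000, prob=0.043896
UUUUUU: Ā=719.8813, payoff=203.5213, prob=0.087791
Price = Σ prob·payoff / R^6 = 25.948026 / 3.462826 = 7.4933

price = 7.4933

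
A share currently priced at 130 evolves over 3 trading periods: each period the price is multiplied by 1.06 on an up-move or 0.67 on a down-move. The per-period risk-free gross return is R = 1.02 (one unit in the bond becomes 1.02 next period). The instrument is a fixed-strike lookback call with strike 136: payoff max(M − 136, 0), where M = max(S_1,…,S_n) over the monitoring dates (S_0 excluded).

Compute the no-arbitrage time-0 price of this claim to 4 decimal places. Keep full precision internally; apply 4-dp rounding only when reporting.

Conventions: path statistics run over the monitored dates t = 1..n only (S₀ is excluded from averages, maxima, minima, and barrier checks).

Under the martingale measure an up-move has probability p* = 0.8974; value the claim as the probability-weighted average of per-path payoffs, discounted 3 periods at R = 1.02.
Enumerate all 2^3 = 8 price paths (U = up ×1.06, D = down ×0.67); each path with k up-moves has probability p*^k·(1−p*)^(3−k).
DDD: M=87.1000, payoff=0.0000, prob=0.001079
UDD: M=137.8000, payoff=1.8000, prob=0.009440
DUD: M=92.3260, payoff=0.0000, prob=0.009440
UUD: M=146.0680, payoff=10.0680, prob=0.082604
DDU: M=87.1000, payoff=0.0000, prob=0.009440
UDU: M=137.8000, payoff=1.8000, prob=0.082604
DUU: M=97.8656, payoff=0.0000, prob=0.082604
UUU: M=154.8321, payoff=18.8321, prob=0.722787
Price = Σ prob·payoff / R^3 = 14.608922 / 1.061208 = 13.7663

price = 13.7663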